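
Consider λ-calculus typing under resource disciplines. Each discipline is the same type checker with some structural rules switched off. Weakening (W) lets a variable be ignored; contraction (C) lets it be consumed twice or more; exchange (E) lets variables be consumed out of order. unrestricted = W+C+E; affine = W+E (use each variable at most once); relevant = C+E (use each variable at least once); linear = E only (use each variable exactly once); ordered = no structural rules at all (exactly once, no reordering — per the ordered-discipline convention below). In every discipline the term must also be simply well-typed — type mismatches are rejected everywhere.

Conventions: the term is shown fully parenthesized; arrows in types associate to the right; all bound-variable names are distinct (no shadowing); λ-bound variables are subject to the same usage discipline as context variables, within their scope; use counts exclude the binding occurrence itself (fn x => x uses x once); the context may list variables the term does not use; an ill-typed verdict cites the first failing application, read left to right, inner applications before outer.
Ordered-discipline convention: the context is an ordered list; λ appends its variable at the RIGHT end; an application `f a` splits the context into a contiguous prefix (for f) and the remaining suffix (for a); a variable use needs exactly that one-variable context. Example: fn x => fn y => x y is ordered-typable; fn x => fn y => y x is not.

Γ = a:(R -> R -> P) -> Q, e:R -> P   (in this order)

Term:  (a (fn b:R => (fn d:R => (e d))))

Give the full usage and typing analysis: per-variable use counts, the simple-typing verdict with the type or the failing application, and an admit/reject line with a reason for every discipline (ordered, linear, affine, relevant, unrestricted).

use counts: a ×1, e ×1, b [bound] ×0, d [bound] ×1
use order (left to right): a, e, d
typing: well-typed — term : Q
ordered: ✗, unused: b — weakening required
linear: ✗, unused: b — weakening required
affine: ✓, at most one use each (a, e, b, d)
relevant: ✗, unused: b — weakening required
unrestricted: ✓, type-checks (Q) and nothing is barred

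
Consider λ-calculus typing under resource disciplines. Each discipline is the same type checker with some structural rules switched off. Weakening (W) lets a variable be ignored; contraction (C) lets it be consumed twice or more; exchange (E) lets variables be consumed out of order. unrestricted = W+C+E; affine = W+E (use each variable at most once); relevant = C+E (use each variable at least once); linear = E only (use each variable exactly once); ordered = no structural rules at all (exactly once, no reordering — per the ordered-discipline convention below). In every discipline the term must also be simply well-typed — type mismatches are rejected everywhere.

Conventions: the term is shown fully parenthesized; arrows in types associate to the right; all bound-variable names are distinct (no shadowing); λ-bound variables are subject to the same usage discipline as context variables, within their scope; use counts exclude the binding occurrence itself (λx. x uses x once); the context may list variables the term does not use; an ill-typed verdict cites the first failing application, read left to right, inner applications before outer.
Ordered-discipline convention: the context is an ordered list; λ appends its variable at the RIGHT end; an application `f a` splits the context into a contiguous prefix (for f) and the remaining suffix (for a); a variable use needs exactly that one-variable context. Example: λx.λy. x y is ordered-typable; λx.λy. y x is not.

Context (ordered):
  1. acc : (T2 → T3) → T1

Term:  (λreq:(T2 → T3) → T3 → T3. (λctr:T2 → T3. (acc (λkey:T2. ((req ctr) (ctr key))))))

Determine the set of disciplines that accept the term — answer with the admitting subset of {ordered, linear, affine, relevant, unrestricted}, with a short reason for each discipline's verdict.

admitted by: relevant, unrestricted
variable uses: acc ×1; req (λ-bound) ×1; ctr (λ-bound) ×2; key (λ-bound) ×1
uses in reading order: acc, req, ctr, ctr, key
typing: well-typed — term : ((T2 → T3) → T3 → T3) → (T2 → T3) → T1
ordered ✗ (needs contraction — ctr ×2)
linear ✗ (needs contraction — ctr ×2)
affine ✗ (needs contraction — ctr ×2)
relevant ✓ (none of acc, req, ctr, key goes unused)
unrestricted ✓ (type-checks (((T2 → T3) → T3 → T3) → (T2 → T3) → T1) and nothing is barred)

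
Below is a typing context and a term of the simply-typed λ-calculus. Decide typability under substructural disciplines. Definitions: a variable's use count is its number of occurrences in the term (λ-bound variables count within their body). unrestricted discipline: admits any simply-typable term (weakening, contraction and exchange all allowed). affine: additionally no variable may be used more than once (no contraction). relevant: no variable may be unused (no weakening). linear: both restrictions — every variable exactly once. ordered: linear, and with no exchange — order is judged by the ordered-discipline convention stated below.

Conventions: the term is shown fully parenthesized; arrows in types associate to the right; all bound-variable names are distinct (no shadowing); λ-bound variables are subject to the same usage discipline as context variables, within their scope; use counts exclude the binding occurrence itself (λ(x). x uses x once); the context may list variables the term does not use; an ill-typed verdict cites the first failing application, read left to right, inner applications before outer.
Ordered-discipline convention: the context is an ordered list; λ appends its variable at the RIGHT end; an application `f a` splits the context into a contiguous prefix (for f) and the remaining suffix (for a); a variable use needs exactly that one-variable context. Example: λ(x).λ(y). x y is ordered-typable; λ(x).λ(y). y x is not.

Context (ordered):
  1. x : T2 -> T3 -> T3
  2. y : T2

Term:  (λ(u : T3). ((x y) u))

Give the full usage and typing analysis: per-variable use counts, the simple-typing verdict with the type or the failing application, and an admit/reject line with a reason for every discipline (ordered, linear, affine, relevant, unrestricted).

use counts: x: 1; y: 1; u (bound): 1
left-to-right use order: x, y, u
typing: ✓ — T3 -> T3
ordered: ✓, x, y, u once each; derivable with no W/C/E
linear: ✓, single use per variable (x, y, u)
affine: ✓, x, y, u: no repeats, contraction unneeded
relevant: ✓, x, y, u: all used, weakening unneeded
unrestricted: ✓, type-checks (T3 -> T3) and nothing is barred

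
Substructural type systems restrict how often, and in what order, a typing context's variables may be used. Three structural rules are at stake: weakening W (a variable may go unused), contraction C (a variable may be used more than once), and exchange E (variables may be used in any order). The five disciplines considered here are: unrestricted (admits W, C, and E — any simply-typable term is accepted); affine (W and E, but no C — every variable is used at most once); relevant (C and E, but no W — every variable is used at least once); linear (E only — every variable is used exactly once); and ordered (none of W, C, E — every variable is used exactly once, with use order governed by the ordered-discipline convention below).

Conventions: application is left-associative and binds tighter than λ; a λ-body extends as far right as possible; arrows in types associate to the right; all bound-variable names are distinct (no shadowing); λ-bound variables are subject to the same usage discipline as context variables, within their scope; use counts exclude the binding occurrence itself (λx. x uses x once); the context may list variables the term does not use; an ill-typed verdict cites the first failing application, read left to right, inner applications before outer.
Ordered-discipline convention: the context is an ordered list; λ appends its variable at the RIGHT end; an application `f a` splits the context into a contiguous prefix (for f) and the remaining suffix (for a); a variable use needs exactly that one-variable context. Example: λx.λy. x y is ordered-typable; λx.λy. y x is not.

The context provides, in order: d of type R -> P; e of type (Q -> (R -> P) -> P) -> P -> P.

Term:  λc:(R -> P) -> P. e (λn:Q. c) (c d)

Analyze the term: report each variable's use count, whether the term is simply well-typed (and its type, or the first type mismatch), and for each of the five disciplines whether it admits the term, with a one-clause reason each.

usage: d: 1×; e: 1×; c (λ-bound): 2×; n (λ-bound): 0×
order of uses: e, c, c, d
typing: ✓ — ((R -> P) -> P) -> P
ordered ✗ (uses contraction: c ×2; n never used (weakening))
linear ✗ (uses contraction: c ×2; n never used (weakening))
affine ✗ (uses contraction: c ×2)
relevant ✗ (n never used (weakening))
unrestricted ✓ (type-checks (((R -> P) -> P) -> P) and nothing is barred)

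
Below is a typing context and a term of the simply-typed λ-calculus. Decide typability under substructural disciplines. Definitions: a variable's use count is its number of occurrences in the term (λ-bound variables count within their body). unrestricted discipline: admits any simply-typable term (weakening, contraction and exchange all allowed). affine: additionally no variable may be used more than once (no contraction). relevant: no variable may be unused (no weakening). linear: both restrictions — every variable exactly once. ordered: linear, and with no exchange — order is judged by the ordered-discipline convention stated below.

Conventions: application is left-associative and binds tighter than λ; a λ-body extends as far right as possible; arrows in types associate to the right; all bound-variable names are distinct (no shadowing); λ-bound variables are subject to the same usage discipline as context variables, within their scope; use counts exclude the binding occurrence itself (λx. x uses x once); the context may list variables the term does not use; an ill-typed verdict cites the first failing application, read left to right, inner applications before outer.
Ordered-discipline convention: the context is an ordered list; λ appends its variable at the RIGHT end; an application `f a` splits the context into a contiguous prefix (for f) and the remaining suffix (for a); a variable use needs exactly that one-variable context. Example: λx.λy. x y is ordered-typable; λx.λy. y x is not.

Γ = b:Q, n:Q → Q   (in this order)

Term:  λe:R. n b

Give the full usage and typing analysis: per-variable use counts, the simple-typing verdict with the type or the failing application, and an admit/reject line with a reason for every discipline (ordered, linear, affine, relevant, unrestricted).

usage: b=1, n=1, e (bound)=0
uses in reading order: n, b
typing: well-typed — term : R → Q
ordered ✗ (e left unused)
linear ✗ (e left unused)
affine ✓ (no duplicate uses among b, n, e)
relevant ✗ (e left unused)
unrestricted ✓ (simply typable at R → Q; W, C, E all held)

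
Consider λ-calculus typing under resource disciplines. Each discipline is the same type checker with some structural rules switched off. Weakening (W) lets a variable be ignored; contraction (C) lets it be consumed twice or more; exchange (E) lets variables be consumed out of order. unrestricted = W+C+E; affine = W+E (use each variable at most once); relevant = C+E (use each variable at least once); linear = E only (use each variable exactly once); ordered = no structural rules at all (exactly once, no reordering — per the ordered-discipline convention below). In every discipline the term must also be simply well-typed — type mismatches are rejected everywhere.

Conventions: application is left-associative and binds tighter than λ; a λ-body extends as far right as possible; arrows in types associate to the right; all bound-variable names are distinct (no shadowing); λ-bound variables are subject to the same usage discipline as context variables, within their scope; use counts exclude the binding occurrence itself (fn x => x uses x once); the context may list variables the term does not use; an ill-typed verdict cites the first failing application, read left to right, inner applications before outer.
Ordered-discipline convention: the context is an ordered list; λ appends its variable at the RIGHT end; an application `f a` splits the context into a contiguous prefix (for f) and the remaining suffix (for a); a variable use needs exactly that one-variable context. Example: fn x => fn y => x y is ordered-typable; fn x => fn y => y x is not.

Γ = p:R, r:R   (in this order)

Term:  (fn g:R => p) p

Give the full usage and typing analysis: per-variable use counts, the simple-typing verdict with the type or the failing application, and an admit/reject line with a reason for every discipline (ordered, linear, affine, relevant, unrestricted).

usage: p: 2×; r: 0×; g (λ-bound): 0×
use order (left to right): p, p
typing: well-typed at R
ordered: ✗, uses contraction: p ×2; r, g never used (weakening)
linear: ✗, uses contraction: p ×2; r, g never used (weakening)
affine: ✗, uses contraction: p ×2
relevant: ✗, r, g never used (weakening)
unrestricted: ✓, type-checks (R) and nothing is barred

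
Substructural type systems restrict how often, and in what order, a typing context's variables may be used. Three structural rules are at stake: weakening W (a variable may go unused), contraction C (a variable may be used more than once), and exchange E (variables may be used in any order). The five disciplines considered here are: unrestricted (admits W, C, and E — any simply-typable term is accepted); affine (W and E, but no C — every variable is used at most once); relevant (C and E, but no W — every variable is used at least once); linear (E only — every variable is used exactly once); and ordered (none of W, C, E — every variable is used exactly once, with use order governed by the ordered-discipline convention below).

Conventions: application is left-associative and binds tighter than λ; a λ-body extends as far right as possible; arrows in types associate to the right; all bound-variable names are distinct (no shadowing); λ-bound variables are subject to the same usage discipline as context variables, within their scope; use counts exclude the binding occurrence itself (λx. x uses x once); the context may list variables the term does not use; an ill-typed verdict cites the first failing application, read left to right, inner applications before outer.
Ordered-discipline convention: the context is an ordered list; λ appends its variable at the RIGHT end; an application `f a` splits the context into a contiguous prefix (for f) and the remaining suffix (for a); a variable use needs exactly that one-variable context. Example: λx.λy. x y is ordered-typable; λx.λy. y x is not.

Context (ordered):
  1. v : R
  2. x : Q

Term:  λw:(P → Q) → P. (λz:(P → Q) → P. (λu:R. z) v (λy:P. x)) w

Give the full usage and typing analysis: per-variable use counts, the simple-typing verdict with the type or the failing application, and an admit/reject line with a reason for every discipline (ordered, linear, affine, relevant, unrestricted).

use counts: v: 1; x: 1; w [bound]: 1; z [bound]: 1; u [bound]: 0; y [bound]: 0
use order (left to right): z, v, x, w
typing: ✓ — ((P → Q) → P) → P
ordered ✗ (unused: u, y — weakening required)
linear ✗ (unused: u, y — weakening required)
affine ✓ (no duplicate uses among v, x, w, z, u, y)
relevant ✗ (unused: u, y — weakening required)
unrestricted ✓ (typability at ((P → Q) → P) → P is all that's needed)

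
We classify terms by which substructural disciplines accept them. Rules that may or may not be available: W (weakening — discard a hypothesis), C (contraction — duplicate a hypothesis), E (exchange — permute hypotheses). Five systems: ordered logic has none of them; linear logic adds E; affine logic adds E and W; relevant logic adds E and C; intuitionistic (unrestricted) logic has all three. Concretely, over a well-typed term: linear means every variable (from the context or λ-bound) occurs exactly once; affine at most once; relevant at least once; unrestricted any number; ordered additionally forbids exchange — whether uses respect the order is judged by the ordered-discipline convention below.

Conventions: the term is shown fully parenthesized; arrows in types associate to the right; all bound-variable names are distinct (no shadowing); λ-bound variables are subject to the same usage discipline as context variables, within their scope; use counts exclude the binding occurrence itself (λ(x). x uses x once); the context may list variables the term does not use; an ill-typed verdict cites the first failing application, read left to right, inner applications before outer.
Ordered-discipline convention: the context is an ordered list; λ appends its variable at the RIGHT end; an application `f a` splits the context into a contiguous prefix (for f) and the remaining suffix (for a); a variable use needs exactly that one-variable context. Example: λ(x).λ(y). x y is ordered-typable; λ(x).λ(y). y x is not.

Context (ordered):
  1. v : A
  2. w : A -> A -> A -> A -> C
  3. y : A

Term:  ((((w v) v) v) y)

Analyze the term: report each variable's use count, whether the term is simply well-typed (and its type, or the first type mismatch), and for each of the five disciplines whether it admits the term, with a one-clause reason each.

use counts: v: 3; w: 1; y: 1
left-to-right use order: w, v, v, v, y
typing: ✓ — C
ordered: ✗ — repeated use of v ×3
linear: ✗ — repeated use of v ×3
affine: ✗ — repeated use of v ×3
relevant: ✓ — none of v, w, y goes unused
unrestricted: ✓ — type-checks (C) and nothing is barred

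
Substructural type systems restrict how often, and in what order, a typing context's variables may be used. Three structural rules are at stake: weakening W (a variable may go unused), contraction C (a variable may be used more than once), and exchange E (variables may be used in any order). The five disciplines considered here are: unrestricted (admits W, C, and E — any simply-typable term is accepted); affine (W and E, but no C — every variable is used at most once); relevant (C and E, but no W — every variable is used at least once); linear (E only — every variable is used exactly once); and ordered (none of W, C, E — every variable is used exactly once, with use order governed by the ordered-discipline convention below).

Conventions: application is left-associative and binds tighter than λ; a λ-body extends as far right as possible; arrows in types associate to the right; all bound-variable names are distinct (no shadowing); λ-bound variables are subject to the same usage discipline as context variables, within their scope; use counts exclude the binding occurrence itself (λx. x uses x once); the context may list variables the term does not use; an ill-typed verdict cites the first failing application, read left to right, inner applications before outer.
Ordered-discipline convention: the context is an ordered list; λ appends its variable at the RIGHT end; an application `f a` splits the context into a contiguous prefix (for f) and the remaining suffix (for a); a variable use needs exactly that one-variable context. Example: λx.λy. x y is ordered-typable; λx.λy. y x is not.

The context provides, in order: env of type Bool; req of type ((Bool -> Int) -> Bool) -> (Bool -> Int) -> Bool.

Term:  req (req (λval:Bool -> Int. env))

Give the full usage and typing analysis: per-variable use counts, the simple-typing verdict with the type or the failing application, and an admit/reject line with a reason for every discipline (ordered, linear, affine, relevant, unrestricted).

variable uses: env: 1×; req: 2×; val (bound): 0×
use order (left to right): req, req, env
typing: ✓ — (Bool -> Int) -> Bool
ordered ✗ (uses contraction: req ×2; val left unused)
linear ✗ (uses contraction: req ×2; val left unused)
affine ✗ (uses contraction: req ×2)
relevant ✗ (val left unused)
unrestricted ✓ (well-typed at (Bool -> Int) -> Bool; no restrictions here)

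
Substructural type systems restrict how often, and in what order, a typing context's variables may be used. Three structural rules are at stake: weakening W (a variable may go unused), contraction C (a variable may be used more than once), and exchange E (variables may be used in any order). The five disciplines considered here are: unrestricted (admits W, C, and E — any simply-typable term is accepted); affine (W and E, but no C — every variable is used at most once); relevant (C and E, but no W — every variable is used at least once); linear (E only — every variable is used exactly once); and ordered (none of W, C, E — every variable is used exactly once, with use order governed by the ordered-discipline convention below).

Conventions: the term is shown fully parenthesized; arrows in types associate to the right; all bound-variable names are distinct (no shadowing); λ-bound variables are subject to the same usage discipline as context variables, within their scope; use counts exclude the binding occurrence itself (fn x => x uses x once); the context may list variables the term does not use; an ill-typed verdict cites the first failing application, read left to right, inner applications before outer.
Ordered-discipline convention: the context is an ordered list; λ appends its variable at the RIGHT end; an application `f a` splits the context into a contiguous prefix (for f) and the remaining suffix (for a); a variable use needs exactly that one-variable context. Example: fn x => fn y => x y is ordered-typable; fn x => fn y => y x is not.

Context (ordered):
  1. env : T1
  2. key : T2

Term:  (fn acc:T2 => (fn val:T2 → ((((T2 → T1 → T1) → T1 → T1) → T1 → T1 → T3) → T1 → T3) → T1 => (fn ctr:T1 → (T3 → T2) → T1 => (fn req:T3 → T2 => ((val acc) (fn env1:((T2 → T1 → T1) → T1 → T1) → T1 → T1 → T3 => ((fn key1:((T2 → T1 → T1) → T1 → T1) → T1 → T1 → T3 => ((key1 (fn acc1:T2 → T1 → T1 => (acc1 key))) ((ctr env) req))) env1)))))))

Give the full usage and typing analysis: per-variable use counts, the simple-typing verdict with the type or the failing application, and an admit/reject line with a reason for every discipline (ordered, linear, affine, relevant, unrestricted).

variable uses: env: 1×, key: 1×, acc (bound): 1×, val (bound): 1×, ctr (bound): 1×, req (bound): 1×, env1 (bound): 1×, key1 (bound): 1×, acc1 (bound): 1×
left-to-right use order: val, acc, key1, acc1, key, ctr, env, req, env1
typing: the term checks, with type T2 → (T2 → ((((T2 → T1 → T1) → T1 → T1) → T1 → T1 → T3) → T1 → T3) → T1) → (T1 → (T3 → T2) → T1) → (T3 → T2) → T1
ordered: ✗ — needs exchange: uses follow val, acc, key1, acc1, key, ctr, env, req, env1
linear: ✓ — each of env, key, acc, val, ctr, req, env1, key1, acc1 used exactly once
affine: ✓ — no duplicate uses among env, key, acc, val, ctr, req, env1, key1, acc1
relevant: ✓ — every one of env, key, acc, val, ctr, req, env1, key1, acc1 appears
unrestricted: ✓ — simply typable at T2 → (T2 → ((((T2 → T1 → T1) → T1 → T1) → T1 → T1 → T3) → T1 → T3) → T1) → (T1 → (T3 → T2) → T1) → (T3 → T2) → T1; W, C, E all held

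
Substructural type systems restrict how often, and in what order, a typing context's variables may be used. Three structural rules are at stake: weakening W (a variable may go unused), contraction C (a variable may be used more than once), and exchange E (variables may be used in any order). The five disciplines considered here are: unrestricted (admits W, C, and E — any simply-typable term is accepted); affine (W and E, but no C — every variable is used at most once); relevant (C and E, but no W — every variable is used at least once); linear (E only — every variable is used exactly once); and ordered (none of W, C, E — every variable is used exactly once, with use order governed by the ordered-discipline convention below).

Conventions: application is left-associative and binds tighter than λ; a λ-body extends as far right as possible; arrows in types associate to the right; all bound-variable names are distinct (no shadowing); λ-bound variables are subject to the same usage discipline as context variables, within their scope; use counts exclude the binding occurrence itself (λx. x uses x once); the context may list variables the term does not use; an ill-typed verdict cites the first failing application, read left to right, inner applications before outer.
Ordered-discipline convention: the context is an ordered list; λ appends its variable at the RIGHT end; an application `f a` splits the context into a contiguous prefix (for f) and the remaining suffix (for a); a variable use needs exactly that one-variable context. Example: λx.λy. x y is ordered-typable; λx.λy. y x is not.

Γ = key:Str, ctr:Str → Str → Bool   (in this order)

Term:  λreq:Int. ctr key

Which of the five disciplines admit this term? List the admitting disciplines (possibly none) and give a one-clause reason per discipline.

accepted by: affine, unrestricted
counts: key=1, ctr=1, req (λ-bound)=0
left-to-right use order: ctr, key
typing: ✓ — Int → Str → Bool
ordered ✗ (unused: req — weakening required)
linear ✗ (unused: req — weakening required)
affine ✓ (key, ctr, req: no repeats, contraction unneeded)
relevant ✗ (unused: req — weakening required)
unrestricted ✓ (typability at Int → Str → Bool is all that's needed)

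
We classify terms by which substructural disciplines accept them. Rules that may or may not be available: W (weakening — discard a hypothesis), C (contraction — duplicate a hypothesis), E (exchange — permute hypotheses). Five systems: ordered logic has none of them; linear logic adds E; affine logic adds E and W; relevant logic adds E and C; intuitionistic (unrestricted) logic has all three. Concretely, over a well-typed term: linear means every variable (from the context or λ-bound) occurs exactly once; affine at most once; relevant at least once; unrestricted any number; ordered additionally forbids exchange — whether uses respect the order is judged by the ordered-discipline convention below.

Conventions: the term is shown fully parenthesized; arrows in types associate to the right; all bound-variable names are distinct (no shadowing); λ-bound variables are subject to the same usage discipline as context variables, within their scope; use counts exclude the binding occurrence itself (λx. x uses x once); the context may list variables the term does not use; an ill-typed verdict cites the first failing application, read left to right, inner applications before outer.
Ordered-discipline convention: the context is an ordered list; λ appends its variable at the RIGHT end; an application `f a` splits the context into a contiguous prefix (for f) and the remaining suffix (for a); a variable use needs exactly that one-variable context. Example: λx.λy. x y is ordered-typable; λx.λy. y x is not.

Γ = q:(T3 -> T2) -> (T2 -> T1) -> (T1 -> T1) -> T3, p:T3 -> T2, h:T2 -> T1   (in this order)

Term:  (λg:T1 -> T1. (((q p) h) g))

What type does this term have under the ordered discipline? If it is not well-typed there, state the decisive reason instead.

term : (T1 -> T1) -> T3
use counts: q: 1×; p: 1×; h: 1×; g [bound]: 1×
use order (left to right): q, p, h, g
typing: the term checks, with type (T1 -> T1) -> T3
per-discipline verdicts: ordered ✓; linear ✓; affine ✓; relevant ✓; unrestricted ✓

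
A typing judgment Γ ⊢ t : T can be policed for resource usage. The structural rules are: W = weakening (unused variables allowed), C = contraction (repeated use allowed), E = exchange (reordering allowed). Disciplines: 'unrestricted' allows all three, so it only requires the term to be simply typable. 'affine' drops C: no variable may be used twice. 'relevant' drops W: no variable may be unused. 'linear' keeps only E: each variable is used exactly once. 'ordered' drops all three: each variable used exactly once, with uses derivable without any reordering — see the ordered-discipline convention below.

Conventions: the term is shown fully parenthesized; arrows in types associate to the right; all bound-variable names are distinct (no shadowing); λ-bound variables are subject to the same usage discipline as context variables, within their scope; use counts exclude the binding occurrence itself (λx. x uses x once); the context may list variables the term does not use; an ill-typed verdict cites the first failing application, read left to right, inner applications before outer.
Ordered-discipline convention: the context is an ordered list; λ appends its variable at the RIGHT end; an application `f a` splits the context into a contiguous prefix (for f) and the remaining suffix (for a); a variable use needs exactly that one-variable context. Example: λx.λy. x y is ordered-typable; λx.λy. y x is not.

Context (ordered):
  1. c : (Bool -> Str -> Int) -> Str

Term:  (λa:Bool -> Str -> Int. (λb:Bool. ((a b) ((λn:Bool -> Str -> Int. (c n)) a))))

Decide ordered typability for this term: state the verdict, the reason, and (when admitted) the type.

no — a ×2 used more than once (contraction)
counts: c ×1, a (bound) ×2, b (bound) ×1, n (bound) ×1
left-to-right use order: a, b, c, n, a
typing: well-typed — term : (Bool -> Str -> Int) -> Bool -> Int
all disciplines: ordered ✗ · linear ✗ · affine ✗ · relevant ✓ · unrestricted ✓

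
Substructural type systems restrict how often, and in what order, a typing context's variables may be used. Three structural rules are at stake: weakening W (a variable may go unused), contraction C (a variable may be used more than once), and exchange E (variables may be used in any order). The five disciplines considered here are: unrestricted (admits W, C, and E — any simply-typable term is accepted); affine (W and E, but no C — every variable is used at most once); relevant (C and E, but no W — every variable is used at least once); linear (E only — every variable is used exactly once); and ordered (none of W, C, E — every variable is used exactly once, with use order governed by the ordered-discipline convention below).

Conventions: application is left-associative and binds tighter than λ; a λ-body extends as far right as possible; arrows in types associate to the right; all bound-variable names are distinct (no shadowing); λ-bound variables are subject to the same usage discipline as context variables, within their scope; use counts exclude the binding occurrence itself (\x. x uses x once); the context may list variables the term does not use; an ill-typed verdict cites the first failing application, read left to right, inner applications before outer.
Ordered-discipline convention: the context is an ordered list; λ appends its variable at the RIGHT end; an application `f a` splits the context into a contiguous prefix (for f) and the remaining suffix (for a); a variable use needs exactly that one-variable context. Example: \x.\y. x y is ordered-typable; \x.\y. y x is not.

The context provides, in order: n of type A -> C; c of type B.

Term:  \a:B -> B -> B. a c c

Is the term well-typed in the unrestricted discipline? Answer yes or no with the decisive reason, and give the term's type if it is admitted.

yes — type-checks ((B -> B -> B) -> B) and nothing is barred; term : (B -> B -> B) -> B
usage: n=0; c=2; a [bound]=1
uses in reading order: a, c, c
typing: well-typed — term : (B -> B -> B) -> B
all disciplines: ordered ✗, linear ✗, affine ✗, relevant ✗, unrestricted ✓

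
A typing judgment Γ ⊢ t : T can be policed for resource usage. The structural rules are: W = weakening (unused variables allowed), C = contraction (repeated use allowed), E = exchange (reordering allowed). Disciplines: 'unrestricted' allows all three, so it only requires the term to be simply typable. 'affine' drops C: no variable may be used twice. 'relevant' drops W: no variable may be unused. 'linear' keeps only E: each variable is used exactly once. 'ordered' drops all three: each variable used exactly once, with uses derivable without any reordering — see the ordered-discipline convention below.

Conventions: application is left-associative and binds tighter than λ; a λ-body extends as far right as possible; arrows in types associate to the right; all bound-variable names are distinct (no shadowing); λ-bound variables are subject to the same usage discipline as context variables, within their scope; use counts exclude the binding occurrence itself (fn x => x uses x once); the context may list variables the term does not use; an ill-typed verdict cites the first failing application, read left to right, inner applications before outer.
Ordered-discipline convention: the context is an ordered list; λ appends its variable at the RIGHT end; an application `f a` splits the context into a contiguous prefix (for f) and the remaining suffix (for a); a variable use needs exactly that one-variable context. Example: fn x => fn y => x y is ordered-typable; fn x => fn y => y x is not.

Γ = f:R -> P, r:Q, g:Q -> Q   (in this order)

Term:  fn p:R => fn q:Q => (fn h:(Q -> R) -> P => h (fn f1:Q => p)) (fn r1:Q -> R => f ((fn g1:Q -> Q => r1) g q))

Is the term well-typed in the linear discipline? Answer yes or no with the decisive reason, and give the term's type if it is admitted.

no — needs weakening: r, f1, g1 unused
counts: f ×1, r ×0, g ×1, p [bound] ×1, q [bound] ×1, h [bound] ×1, f1 [bound] ×0, r1 [bound] ×1, g1 [bound] ×0
use order (left to right): h, p, f, r1, g, q
typing: ✓ — R -> Q -> P
across the five disciplines: ordered ✗ | linear ✗ | affine ✓ | relevant ✗ | unrestricted ✓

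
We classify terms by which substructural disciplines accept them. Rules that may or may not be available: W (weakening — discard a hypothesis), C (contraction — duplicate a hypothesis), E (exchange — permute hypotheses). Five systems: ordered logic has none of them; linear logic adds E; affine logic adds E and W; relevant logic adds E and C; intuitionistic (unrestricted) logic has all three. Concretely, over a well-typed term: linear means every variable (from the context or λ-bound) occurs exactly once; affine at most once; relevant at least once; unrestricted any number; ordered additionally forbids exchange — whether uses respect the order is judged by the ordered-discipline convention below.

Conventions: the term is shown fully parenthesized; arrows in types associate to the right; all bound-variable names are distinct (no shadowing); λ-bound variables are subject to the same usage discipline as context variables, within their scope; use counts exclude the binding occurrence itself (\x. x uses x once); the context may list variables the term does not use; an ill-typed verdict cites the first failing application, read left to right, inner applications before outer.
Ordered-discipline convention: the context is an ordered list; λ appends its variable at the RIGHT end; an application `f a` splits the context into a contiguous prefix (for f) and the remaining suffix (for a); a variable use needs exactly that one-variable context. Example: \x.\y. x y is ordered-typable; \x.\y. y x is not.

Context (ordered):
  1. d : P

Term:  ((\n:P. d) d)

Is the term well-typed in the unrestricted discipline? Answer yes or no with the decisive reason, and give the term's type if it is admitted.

yes — well-typed at P; no restrictions here; term : P
counts: d: 2×, n [bound]: 0×
left-to-right use order: d, d
typing: well-typed — term : P
across the five disciplines: ordered ✗ | linear ✗ | affine ✗ | relevant ✗ | unrestricted ✓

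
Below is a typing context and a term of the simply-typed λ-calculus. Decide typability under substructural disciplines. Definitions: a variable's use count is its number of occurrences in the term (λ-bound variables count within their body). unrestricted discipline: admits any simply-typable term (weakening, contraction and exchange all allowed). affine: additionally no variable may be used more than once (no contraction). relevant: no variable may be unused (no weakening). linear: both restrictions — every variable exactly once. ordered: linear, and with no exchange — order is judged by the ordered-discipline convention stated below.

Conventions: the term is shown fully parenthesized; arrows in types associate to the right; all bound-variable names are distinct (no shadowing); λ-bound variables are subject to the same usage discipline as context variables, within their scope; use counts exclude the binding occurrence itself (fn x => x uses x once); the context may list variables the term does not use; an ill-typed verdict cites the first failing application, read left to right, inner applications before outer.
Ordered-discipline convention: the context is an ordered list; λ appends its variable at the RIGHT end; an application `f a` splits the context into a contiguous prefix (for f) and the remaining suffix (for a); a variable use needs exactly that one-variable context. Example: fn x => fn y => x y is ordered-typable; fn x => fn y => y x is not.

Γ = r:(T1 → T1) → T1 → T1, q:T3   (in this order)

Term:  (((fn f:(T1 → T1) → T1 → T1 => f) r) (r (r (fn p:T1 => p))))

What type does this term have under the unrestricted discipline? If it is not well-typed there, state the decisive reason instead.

term : T1 → T1
counts: r=3, q=0, f [bound]=1, p [bound]=1
use order (left to right): f, r, r, r, p
typing: well-typed at T1 → T1
per-discipline verdicts: ordered ✗ | linear ✗ | affine ✗ | relevant ✗ | unrestricted ✓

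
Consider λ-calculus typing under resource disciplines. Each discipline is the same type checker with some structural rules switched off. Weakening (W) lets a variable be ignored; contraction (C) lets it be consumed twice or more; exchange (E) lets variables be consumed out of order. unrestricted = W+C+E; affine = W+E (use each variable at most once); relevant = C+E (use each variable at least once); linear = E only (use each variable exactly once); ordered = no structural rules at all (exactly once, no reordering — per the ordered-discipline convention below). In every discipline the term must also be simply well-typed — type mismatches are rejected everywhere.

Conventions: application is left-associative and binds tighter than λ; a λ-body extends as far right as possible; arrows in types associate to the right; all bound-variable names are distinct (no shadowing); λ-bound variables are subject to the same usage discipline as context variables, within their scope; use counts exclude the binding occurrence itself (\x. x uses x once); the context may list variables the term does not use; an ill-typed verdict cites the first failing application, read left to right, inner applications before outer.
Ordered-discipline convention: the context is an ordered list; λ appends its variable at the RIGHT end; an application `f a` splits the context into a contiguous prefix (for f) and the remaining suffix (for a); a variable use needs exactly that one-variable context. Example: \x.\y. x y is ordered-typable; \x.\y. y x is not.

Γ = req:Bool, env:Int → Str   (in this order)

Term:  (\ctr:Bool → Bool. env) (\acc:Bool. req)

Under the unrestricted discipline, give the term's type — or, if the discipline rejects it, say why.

term : Int → Str
counts: req: 1, env: 1, ctr (bound): 0, acc (bound): 0
uses in reading order: env, req
typing: ✓ — Int → Str
summary: ordered ✗, linear ✗, affine ✓, relevant ✗, unrestricted ✓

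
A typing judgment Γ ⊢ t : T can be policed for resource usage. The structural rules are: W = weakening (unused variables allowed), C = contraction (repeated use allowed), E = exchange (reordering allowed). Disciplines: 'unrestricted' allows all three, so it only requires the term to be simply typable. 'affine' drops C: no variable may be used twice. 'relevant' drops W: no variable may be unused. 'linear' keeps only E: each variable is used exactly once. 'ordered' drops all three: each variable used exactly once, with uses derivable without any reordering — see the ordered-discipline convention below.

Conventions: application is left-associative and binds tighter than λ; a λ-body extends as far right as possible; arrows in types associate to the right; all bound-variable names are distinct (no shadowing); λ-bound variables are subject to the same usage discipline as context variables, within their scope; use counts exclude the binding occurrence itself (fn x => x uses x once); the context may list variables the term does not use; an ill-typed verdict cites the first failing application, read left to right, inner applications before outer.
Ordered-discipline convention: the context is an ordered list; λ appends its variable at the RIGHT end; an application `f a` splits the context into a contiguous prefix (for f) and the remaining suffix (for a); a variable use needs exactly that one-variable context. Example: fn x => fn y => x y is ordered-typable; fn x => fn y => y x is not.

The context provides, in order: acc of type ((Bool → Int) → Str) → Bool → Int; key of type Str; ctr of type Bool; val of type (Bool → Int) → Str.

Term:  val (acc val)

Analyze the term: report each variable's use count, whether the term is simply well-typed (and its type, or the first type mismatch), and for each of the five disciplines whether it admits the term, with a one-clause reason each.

usage: acc=1, key=0, ctr=0, val=2
uses in reading order: val, acc, val
typing: well-typed at Str
ordered: ✗, needs contraction — val ×2; key, ctr left unused
linear: ✗, needs contraction — val ×2; key, ctr left unused
affine: ✗, needs contraction — val ×2
relevant: ✗, key, ctr left unused
unrestricted: ✓, typability at Str is all that's needed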